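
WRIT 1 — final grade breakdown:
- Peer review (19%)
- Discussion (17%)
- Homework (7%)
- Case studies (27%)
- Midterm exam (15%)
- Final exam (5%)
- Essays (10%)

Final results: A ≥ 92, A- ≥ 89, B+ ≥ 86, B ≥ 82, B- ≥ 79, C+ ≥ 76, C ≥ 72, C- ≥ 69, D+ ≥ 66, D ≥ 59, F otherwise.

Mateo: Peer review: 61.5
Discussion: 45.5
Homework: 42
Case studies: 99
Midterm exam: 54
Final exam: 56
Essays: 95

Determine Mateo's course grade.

Weighted total:
  Peer review 61.5 × 0.19 = 11.685
  Discussion 45.5 × 0.17 = 7.735
  Homework 42 × 0.07 = 2.94
  Case studies 99 × 0.27 = 26.73
  Midterm exam 54 × 0.15 = 8.1
  Final exam 56 × 0.05 = 2.8
  Essays 95 × 0.1 = 9.5
Sum = 69.49
69.49 is ≥ 69 and < 72 → C-

C-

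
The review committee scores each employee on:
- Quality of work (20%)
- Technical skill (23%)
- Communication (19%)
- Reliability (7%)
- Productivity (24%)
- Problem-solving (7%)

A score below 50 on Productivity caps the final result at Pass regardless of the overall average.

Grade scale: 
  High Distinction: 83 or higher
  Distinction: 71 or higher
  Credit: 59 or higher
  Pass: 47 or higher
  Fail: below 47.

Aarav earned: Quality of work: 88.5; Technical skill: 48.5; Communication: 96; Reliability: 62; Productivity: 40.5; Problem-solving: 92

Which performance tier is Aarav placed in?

Productivity score 40.5 < 50: minimum not met.
Weighted total:
  Quality of work 88.5 × 0.2 = 17.7
  Technical skill 48.5 × 0.23 = 11.155
  Communication 96 × 0.19 = 18.24
  Reliability 62 × 0.07 = 4.34
  Productivity 40.5 × 0.24 = 9.72
  Problem-solving 92 × 0.07 = 6.44
Sum = 67.595
67.595 would be Credit; cap at Pass applies → Pass.

Pass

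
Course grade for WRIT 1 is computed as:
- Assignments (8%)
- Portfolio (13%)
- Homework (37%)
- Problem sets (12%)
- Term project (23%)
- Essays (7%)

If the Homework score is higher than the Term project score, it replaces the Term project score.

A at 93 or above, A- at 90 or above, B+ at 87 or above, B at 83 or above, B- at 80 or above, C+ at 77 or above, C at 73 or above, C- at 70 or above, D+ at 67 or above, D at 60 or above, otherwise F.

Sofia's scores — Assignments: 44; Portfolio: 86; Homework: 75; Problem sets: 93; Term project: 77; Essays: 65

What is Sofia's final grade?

Homework (75) ≤ Term project (77), so Term project stays at 77.
Weighted total:
  Assignments 44 × 0.08 = 3.52
  Portfolio 86 × 0.13 = 11.18
  Homework 75 × 0.37 = 27.75
  Problem sets 93 × 0.12 = 11.16
  Term project 77 × 0.23 = 17.71
  Essays 65 × 0.07 = 4.55
Sum = 75.87
75.87 is ≥ 73 and < 77 → C

C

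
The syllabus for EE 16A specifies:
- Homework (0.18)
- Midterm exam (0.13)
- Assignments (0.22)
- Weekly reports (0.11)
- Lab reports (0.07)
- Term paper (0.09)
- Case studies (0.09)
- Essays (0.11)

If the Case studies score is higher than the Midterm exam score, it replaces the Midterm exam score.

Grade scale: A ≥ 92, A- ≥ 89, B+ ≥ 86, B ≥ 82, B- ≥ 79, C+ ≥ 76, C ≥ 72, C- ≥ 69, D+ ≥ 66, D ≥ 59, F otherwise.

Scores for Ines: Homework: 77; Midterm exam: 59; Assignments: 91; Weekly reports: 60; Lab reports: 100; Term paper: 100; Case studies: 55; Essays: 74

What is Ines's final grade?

C+

Case studies (55) ≤ Midterm exam (59), so Midterm exam stays at 59.
Weighted total:
  Homework 77 × 0.18 = 13.86
  Midterm exam 59 × 0.13 = 7.67
  Assignments 91 × 0.22 = 20.02
  Weekly reports 60 × 0.11 = 6.6
  Lab reports 100 × 0.07 = 7
  Term paper 100 × 0.09 = 9
  Case studies 55 × 0.09 = 4.95
  Essays 74 × 0.11 = 8.14
Sum = 77.24
77.24 is ≥ 76 and < 79 → C+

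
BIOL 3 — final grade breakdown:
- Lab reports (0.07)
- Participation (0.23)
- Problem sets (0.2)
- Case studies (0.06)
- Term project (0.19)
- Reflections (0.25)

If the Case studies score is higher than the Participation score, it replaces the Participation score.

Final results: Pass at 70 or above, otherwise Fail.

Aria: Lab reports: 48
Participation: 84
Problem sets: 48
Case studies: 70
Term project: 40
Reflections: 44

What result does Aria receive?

Fail

Case studies (70) ≤ Participation (84), so Participation stays at 84.
Weighted total:
  Lab reports 48 × 0.07 = 3.36
  Participation 84 × 0.23 = 19.32
  Problem sets 48 × 0.2 = 9.6
  Case studies 70 × 0.06 = 4.2
  Term project 40 × 0.19 = 7.6
  Reflections 44 × 0.25 = 11
Sum = 55.08
55.08 < 70 → Fail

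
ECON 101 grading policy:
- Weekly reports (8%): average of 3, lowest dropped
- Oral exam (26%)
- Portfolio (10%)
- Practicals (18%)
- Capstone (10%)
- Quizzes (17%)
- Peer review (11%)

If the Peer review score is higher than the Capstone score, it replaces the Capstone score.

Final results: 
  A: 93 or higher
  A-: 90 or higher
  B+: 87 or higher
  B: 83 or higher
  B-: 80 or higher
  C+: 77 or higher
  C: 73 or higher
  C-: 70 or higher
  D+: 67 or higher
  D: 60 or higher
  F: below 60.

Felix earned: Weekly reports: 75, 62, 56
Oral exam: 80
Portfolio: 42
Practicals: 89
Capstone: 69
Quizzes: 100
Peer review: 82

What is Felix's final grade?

B-

Weekly reports: drop 56 → average of remaining 2 = 137/2 = 68.5
Peer review (82) > Capstone (69), so Capstone counts as 82.
Weighted total:
  Weekly reports 68.5 × 0.08 = 5.48
  Oral exam 80 × 0.26 = 20.8
  Portfolio 42 × 0.1 = 4.2
  Practicals 89 × 0.18 = 16.02
  Capstone 82 × 0.1 = 8.2
  Quizzes 100 × 0.17 = 17
  Peer review 82 × 0.11 = 9.02
Sum = 80.72
80.72 is ≥ 80 and < 83 → B-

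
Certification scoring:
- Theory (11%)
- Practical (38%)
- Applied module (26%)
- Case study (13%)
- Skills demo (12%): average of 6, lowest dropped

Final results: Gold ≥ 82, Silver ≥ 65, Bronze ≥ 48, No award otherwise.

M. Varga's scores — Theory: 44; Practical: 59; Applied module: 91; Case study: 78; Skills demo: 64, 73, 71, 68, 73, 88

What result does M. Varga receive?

Skills demo: drop 64 → average of remaining 5 = 373/5 = 74.6
Weighted total:
  Theory 44 × 0.11 = 4.84
  Practical 59 × 0.38 = 22.42
  Applied module 91 × 0.26 = 23.66
  Case study 78 × 0.13 = 10.14
  Skills demo 74.6 × 0.12 = 8.952
Sum = 70.012
70.012 is ≥ 65 and < 82 → Silver

Silver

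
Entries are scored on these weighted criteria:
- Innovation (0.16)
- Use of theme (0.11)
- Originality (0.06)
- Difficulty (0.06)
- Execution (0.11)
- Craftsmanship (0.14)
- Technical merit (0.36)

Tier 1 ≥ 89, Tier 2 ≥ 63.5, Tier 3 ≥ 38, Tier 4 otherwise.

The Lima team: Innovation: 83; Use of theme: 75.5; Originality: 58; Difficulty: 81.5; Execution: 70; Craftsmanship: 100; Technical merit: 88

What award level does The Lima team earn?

Tier 2

Weighted total:
  Innovation 83 × 0.16 = 13.28
  Use of theme 75.5 × 0.11 = 8.305
  Originality 58 × 0.06 = 3.48
  Difficulty 81.5 × 0.06 = 4.89
  Execution 70 × 0.11 = 7.7
  Craftsmanship 100 × 0.14 = 14
  Technical merit 88 × 0.36 = 31.68
Sum = 83.335
83.335 is ≥ 63.5 and < 89 → Tier 2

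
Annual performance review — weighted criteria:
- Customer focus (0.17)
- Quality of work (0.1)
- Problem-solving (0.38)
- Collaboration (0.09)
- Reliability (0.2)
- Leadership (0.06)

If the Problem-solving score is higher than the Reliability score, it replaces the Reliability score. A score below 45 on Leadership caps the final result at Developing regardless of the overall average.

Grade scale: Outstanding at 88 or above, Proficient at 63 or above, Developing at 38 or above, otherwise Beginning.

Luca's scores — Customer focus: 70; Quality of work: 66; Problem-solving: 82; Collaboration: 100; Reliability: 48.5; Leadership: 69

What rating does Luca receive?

Proficient

Problem-solving (82) > Reliability (48.5), so Reliability counts as 82.
Leadership score 69 ≥ 45: minimum met.
Weighted total:
  Customer focus 70 × 0.17 = 11.9
  Quality of work 66 × 0.1 = 6.6
  Problem-solving 82 × 0.38 = 31.16
  Collaboration 100 × 0.09 = 9
  Reliability 82 × 0.2 = 16.4
  Leadership 69 × 0.06 = 4.14
Sum = 79.2
79.2 is ≥ 63 and < 88 → Proficient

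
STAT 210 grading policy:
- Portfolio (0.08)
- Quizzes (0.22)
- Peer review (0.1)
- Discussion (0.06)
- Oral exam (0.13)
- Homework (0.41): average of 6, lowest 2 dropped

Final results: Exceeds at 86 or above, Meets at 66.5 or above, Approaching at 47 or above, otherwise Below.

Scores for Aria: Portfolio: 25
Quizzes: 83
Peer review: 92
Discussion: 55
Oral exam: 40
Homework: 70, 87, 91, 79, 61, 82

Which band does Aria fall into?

Homework: drop 61, 70 → average of remaining 4 = 339/4 = 84.75
Weighted total:
  Portfolio 25 × 0.08 = 2
  Quizzes 83 × 0.22 = 18.26
  Peer review 92 × 0.1 = 9.2
  Discussion 55 × 0.06 = 3.3
  Oral exam 40 × 0.13 = 5.2
  Homework 84.75 × 0.41 = 34.7475
Sum = 72.7075
72.7075 is ≥ 66.5 and < 86 → Meets

Meets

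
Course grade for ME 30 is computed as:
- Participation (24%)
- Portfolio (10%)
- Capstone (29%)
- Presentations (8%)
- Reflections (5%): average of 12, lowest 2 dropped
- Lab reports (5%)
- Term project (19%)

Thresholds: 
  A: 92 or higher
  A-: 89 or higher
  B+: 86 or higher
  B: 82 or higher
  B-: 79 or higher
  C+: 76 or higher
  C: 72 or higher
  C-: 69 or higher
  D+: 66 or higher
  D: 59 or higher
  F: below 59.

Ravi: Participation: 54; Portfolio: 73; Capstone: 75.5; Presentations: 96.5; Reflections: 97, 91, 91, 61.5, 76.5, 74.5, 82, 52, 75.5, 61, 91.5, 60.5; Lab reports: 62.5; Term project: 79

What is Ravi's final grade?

C

Reflections: drop 52, 60.5 → average of remaining 10 = 801.5/10 = 80.15
Weighted total:
  Participation 54 × 0.24 = 12.96
  Portfolio 73 × 0.1 = 7.3
  Capstone 75.5 × 0.29 = 21.895
  Presentations 96.5 × 0.08 = 7.72
  Reflections 80.15 × 0.05 = 4.0075
  Lab reports 62.5 × 0.05 = 3.125
  Term project 79 × 0.19 = 15.01
Sum = 72.0175
72.0175 is ≥ 72 and < 76 → C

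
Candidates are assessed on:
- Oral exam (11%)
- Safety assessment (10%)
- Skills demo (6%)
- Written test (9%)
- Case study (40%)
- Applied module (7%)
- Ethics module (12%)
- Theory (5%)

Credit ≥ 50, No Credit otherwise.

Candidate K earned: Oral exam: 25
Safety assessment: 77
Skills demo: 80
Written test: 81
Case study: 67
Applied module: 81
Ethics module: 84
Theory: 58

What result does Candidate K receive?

Credit

Weighted total:
  Oral exam 25 × 0.11 = 2.75
  Safety assessment 77 × 0.1 = 7.7
  Skills demo 80 × 0.06 = 4.8
  Written test 81 × 0.09 = 7.29
  Case study 67 × 0.4 = 26.8
  Applied module 81 × 0.07 = 5.67
  Ethics module 84 × 0.12 = 10.08
  Theory 58 × 0.05 = 2.9
Sum = 67.99
67.99 ≥ 50 → Credit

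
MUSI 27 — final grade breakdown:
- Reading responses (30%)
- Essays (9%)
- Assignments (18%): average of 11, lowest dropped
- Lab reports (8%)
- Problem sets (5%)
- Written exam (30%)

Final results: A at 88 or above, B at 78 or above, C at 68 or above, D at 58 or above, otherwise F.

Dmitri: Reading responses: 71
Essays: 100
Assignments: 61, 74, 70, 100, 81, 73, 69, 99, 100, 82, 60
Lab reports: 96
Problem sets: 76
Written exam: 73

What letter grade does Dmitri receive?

B

Assignments: drop 60 → average of remaining 10 = 809/10 = 80.9
Weighted total:
  Reading responses 71 × 0.3 = 21.3
  Essays 100 × 0.09 = 9
  Assignments 80.9 × 0.18 = 14.562
  Lab reports 96 × 0.08 = 7.68
  Problem sets 76 × 0.05 = 3.8
  Written exam 73 × 0.3 = 21.9
Sum = 78.242
78.242 is ≥ 78 and < 88 → B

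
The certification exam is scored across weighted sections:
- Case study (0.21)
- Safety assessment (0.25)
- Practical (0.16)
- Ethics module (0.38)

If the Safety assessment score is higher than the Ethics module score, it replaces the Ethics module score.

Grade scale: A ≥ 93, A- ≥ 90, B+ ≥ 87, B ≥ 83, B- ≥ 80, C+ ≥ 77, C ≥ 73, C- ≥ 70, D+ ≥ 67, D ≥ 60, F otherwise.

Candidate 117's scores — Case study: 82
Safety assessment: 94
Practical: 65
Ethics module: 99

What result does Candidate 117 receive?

B+

Safety assessment (94) ≤ Ethics module (99), so Ethics module stays at 99.
Weighted total:
  Case study 82 × 0.21 = 17.22
  Safety assessment 94 × 0.25 = 23.5
  Practical 65 × 0.16 = 10.4
  Ethics module 99 × 0.38 = 37.62
Sum = 88.74
88.74 is ≥ 87 and < 90 → B+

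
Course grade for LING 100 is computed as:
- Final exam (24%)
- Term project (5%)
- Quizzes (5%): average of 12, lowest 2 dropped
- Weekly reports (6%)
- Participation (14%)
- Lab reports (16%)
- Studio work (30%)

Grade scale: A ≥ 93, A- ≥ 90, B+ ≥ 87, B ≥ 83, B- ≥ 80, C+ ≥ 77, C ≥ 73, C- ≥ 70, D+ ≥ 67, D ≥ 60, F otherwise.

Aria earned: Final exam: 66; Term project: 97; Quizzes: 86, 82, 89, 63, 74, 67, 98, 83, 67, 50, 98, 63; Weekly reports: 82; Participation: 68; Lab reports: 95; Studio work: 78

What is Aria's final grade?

Quizzes: drop 50, 63 → average of remaining 10 = 807/10 = 80.7
Weighted total:
  Final exam 66 × 0.24 = 15.84
  Term project 97 × 0.05 = 4.85
  Quizzes 80.7 × 0.05 = 4.035
  Weekly reports 82 × 0.06 = 4.92
  Participation 68 × 0.14 = 9.52
  Lab reports 95 × 0.16 = 15.2
  Studio work 78 × 0.3 = 23.4
Sum = 77.765
77.765 is ≥ 77 and < 80 → C+

C+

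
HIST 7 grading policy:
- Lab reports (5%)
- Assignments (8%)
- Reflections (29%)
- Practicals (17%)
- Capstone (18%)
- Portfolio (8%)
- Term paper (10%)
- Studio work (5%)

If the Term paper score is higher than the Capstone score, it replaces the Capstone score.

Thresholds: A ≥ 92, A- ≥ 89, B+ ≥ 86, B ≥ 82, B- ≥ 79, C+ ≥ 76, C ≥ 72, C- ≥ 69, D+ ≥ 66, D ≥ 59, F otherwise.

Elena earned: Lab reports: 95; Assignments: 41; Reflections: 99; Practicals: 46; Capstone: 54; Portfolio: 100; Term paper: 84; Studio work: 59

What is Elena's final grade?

B-

Term paper (84) > Capstone (54), so Capstone counts as 84.
Weighted total:
  Lab reports 95 × 0.05 = 4.75
  Assignments 41 × 0.08 = 3.28
  Reflections 99 × 0.29 = 28.71
  Practicals 46 × 0.17 = 7.82
  Capstone 84 × 0.18 = 15.12
  Portfolio 100 × 0.08 = 8
  Term paper 84 × 0.1 = 8.4
  Studio work 59 × 0.05 = 2.95
Sum = 79.03
79.03 is ≥ 79 and < 82 → B-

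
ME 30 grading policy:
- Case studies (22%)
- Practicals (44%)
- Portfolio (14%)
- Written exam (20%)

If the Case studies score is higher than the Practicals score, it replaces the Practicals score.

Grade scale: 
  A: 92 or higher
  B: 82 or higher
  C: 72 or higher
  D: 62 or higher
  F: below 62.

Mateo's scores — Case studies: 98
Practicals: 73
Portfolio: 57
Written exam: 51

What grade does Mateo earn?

Case studies (98) > Practicals (73), so Practicals counts as 98.
Weighted total:
  Case studies 98 × 0.22 = 21.56
  Practicals 98 × 0.44 = 43.12
  Portfolio 57 × 0.14 = 7.98
  Written exam 51 × 0.2 = 10.2
Sum = 82.86
82.86 is ≥ 82 and < 92 → B

B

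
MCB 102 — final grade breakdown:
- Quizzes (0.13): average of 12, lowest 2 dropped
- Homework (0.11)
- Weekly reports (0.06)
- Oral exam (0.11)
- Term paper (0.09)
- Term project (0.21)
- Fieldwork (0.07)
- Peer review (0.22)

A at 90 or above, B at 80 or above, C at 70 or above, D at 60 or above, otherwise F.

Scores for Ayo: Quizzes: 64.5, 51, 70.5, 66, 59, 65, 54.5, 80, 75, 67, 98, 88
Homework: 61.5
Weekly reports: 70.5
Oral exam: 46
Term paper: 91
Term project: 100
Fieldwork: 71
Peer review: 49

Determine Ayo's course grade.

Quizzes: drop 51, 54.5 → average of remaining 10 = 733/10 = 73.3
Weighted total:
  Quizzes 73.3 × 0.13 = 9.529
  Homework 61.5 × 0.11 = 6.765
  Weekly reports 70.5 × 0.06 = 4.23
  Oral exam 46 × 0.11 = 5.06
  Term paper 91 × 0.09 = 8.19
  Term project 100 × 0.21 = 21
  Fieldwork 71 × 0.07 = 4.97
  Peer review 49 × 0.22 = 10.78
Sum = 70.524
70.524 is ≥ 70 and < 80 → C

C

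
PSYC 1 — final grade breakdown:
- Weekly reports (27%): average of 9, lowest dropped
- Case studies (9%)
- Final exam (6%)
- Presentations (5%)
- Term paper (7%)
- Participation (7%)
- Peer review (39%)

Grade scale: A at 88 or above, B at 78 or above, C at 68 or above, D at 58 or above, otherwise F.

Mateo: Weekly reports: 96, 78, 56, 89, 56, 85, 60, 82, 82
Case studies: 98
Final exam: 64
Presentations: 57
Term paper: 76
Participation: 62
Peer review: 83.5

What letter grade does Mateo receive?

B

Weekly reports: drop 56 → average of remaining 8 = 628/8 = 78.5
Weighted total:
  Weekly reports 78.5 × 0.27 = 21.195
  Case studies 98 × 0.09 = 8.82
  Final exam 64 × 0.06 = 3.84
  Presentations 57 × 0.05 = 2.85
  Term paper 76 × 0.07 = 5.32
  Participation 62 × 0.07 = 4.34
  Peer review 83.5 × 0.39 = 32.565
Sum = 78.93
78.93 is ≥ 78 and < 88 → B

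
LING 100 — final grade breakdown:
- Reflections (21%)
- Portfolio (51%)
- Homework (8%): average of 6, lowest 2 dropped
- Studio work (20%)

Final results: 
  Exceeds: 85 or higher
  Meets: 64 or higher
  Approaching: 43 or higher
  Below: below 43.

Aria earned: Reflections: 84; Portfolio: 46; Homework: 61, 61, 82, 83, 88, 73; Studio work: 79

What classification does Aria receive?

Approaching

Homework: drop 61, 61 → average of remaining 4 = 326/4 = 81.5
Weighted total:
  Reflections 84 × 0.21 = 17.64
  Portfolio 46 × 0.51 = 23.46
  Homework 81.5 × 0.08 = 6.52
  Studio work 79 × 0.2 = 15.8
Sum = 63.42
63.42 is ≥ 43 and < 64 → Approaching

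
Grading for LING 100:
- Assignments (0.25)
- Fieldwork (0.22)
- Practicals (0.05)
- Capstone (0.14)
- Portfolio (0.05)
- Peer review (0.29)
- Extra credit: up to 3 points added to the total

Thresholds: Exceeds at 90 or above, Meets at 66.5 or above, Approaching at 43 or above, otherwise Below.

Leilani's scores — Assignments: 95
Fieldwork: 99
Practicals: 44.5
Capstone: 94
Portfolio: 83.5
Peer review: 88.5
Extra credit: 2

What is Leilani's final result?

Exceeds

Weighted total:
  Assignments 95 × 0.25 = 23.75
  Fieldwork 99 × 0.22 = 21.78
  Practicals 44.5 × 0.05 = 2.225
  Capstone 94 × 0.14 = 13.16
  Portfolio 83.5 × 0.05 = 4.175
  Peer review 88.5 × 0.29 = 25.665
Sum = 90.755
Extra credit: 90.755 + 2 = 92.755
92.755 ≥ 90 → Exceeds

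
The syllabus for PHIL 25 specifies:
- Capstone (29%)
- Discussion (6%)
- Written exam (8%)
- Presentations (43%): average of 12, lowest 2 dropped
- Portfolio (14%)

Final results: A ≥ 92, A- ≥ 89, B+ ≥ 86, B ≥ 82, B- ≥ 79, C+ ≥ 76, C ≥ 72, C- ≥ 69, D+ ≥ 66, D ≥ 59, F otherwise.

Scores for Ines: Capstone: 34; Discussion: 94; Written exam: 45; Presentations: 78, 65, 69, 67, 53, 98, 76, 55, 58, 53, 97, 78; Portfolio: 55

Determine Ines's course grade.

Presentations: drop 53, 53 → average of remaining 10 = 741/10 = 74.1
Weighted total:
  Capstone 34 × 0.29 = 9.86
  Discussion 94 × 0.06 = 5.64
  Written exam 45 × 0.08 = 3.6
  Presentations 74.1 × 0.43 = 31.863
  Portfolio 55 × 0.14 = 7.7
Sum = 58.663
58.663 < 59 → F

F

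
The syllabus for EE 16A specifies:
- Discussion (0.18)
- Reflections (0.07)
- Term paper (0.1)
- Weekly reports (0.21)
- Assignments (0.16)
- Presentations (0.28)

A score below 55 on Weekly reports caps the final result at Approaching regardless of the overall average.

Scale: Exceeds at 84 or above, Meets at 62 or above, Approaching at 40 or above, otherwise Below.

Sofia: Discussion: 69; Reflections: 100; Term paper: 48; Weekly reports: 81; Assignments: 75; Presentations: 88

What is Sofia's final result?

Meets

Weekly reports score 81 ≥ 55: minimum met.
Weighted total:
  Discussion 69 × 0.18 = 12.42
  Reflections 100 × 0.07 = 7
  Term paper 48 × 0.1 = 4.8
  Weekly reports 81 × 0.21 = 17.01
  Assignments 75 × 0.16 = 12
  Presentations 88 × 0.28 = 24.64
Sum = 77.87
77.87 is ≥ 62 and < 84 → Meets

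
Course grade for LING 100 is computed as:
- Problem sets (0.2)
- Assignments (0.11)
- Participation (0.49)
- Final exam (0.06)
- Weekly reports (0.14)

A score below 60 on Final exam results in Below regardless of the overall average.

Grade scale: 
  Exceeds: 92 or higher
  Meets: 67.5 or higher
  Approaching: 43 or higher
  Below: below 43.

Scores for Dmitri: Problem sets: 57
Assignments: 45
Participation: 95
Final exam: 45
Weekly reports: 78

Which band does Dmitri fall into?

Below

Final exam score 45 < 60: minimum not met.
Weighted total:
  Problem sets 57 × 0.2 = 11.4
  Assignments 45 × 0.11 = 4.95
  Participation 95 × 0.49 = 46.55
  Final exam 45 × 0.06 = 2.7
  Weekly reports 78 × 0.14 = 10.92
Sum = 76.52
Because the Final exam minimum was not met, the result is Below.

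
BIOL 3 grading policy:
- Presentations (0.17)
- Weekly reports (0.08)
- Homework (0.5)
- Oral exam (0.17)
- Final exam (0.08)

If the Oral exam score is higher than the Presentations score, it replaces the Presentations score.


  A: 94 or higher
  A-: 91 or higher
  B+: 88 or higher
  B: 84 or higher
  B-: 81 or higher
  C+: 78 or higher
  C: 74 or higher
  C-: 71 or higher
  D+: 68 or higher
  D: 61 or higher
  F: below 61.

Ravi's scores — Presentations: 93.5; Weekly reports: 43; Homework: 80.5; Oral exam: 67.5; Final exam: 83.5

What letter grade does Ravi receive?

Oral exam (67.5) ≤ Presentations (93.5), so Presentations stays at 93.5.
Weighted total:
  Presentations 93.5 × 0.17 = 15.895
  Weekly reports 43 × 0.08 = 3.44
  Homework 80.5 × 0.5 = 40.25
  Oral exam 67.5 × 0.17 = 11.475
  Final exam 83.5 × 0.08 = 6.68
Sum = 77.74
77.74 is ≥ 74 and < 78 → C

C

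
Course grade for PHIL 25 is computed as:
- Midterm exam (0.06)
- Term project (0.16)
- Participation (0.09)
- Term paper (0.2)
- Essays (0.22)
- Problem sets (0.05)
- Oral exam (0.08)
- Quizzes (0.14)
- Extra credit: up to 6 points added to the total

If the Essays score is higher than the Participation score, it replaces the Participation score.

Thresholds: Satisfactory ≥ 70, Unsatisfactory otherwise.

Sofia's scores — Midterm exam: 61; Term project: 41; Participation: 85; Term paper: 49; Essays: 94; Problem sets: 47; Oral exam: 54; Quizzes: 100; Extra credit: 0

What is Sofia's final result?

Essays (94) > Participation (85), so Participation counts as 94.
Weighted total:
  Midterm exam 61 × 0.06 = 3.66
  Term project 41 × 0.16 = 6.56
  Participation 94 × 0.09 = 8.46
  Term paper 49 × 0.2 = 9.8
  Essays 94 × 0.22 = 20.68
  Problem sets 47 × 0.05 = 2.35
  Oral exam 54 × 0.08 = 4.32
  Quizzes 100 × 0.14 = 14
Sum = 69.83
Extra credit: 69.83 + 0 = 69.83
69.83 < 70 → Unsatisfactory

Unsatisfactory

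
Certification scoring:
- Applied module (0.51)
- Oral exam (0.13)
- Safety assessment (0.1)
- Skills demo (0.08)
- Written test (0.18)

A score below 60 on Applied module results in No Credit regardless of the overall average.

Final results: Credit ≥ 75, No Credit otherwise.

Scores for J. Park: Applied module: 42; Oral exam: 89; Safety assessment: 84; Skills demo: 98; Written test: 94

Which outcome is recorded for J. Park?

No Credit

Applied module score 42 < 60: minimum not met.
Weighted total:
  Applied module 42 × 0.51 = 21.42
  Oral exam 89 × 0.13 = 11.57
  Safety assessment 84 × 0.1 = 8.4
  Skills demo 98 × 0.08 = 7.84
  Written test 94 × 0.18 = 16.92
Sum = 66.15
Because the Applied module minimum was not met, the result is No Credit.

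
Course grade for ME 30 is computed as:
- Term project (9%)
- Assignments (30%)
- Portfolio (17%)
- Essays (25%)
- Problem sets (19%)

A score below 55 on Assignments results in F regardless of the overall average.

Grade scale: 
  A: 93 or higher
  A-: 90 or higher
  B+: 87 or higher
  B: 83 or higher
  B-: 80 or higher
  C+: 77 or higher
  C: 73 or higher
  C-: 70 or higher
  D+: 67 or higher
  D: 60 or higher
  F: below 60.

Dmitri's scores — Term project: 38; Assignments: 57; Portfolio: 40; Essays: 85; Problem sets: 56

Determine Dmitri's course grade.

F

Assignments score 57 ≥ 55: minimum met.
Weighted total:
  Term project 38 × 0.09 = 3.42
  Assignments 57 × 0.3 = 17.1
  Portfolio 40 × 0.17 = 6.8
  Essays 85 × 0.25 = 21.25
  Problem sets 56 × 0.19 = 10.64
Sum = 59.21
59.21 < 60 → F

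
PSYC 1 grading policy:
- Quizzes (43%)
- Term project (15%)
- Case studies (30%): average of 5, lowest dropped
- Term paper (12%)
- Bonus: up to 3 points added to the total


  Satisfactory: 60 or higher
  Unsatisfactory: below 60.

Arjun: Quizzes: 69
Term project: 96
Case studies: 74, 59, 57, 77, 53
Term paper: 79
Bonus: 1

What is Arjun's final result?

Case studies: drop 53 → average of remaining 4 = 267/4 = 66.75
Weighted total:
  Quizzes 69 × 0.43 = 29.67
  Term project 96 × 0.15 = 14.4
  Case studies 66.75 × 0.3 = 20.025
  Term paper 79 × 0.12 = 9.48
Sum = 73.575
Bonus: 73.575 + 1 = 74.575
74.575 ≥ 60 → Satisfactory

Satisfactory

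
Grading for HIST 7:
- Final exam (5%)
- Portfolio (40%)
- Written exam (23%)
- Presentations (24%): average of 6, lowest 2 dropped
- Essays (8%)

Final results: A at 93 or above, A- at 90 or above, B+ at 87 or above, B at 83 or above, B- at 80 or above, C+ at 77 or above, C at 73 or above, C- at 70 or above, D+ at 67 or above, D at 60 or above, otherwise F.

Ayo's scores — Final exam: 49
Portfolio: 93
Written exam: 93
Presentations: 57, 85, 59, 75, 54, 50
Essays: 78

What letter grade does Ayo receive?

B

Presentations: drop 50, 54 → average of remaining 4 = 276/4 = 69
Weighted total:
  Final exam 49 × 0.05 = 2.45
  Portfolio 93 × 0.4 = 37.2
  Written exam 93 × 0.23 = 21.39
  Presentations 69 × 0.24 = 16.56
  Essays 78 × 0.08 = 6.24
Sum = 83.84
83.84 is ≥ 83 and < 87 → B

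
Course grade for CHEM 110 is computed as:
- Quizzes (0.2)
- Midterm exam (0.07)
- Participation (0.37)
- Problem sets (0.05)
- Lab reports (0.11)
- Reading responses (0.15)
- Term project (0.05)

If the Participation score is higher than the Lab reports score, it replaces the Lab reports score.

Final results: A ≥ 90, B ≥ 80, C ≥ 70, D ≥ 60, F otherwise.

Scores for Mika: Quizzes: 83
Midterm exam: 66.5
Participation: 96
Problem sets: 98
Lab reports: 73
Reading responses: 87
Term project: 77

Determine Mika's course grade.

Participation (96) > Lab reports (73), so Lab reports counts as 96.
Weighted total:
  Quizzes 83 × 0.2 = 16.6
  Midterm exam 66.5 × 0.07 = 4.655
  Participation 96 × 0.37 = 35.52
  Problem sets 98 × 0.05 = 4.9
  Lab reports 96 × 0.11 = 10.56
  Reading responses 87 × 0.15 = 13.05
  Term project 77 × 0.05 = 3.85
Sum = 89.135
89.135 is ≥ 80 and < 90 → B

B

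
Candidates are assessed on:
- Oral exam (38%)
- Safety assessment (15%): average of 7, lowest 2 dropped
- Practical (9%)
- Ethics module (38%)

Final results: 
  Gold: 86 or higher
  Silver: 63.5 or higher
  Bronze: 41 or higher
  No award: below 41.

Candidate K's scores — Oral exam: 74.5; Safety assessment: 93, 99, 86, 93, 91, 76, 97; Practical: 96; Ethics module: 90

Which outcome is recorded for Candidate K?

Silver

Safety assessment: drop 76, 86 → average of remaining 5 = 473/5 = 94.6
Weighted total:
  Oral exam 74.5 × 0.38 = 28.31
  Safety assessment 94.6 × 0.15 = 14.19
  Practical 96 × 0.09 = 8.64
  Ethics module 90 × 0.38 = 34.2
Sum = 85.34
85.34 is ≥ 63.5 and < 86 → Silver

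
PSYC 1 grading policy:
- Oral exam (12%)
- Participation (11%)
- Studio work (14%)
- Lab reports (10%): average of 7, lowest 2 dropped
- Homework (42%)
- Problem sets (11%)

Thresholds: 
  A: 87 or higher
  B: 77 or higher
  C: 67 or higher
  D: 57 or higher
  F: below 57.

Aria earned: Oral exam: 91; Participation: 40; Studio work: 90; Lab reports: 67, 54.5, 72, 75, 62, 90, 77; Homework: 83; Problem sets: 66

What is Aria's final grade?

Lab reports: drop 54.5, 62 → average of remaining 5 = 381/5 = 76.2
Weighted total:
  Oral exam 91 × 0.12 = 10.92
  Participation 40 × 0.11 = 4.4
  Studio work 90 × 0.14 = 12.6
  Lab reports 76.2 × 0.1 = 7.62
  Homework 83 × 0.42 = 34.86
  Problem sets 66 × 0.11 = 7.26
Sum = 77.66
77.66 is ≥ 77 and < 87 → B

B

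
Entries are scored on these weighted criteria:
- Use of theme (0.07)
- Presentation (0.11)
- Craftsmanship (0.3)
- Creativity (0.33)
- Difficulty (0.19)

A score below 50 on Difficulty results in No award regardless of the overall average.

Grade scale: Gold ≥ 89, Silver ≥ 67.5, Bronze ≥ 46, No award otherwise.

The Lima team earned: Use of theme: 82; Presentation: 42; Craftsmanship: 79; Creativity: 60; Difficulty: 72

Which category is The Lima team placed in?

Difficulty score 72 ≥ 50: minimum met.
Weighted total:
  Use of theme 82 × 0.07 = 5.74
  Presentation 42 × 0.11 = 4.62
  Craftsmanship 79 × 0.3 = 23.7
  Creativity 60 × 0.33 = 19.8
  Difficulty 72 × 0.19 = 13.68
Sum = 67.54
67.54 is ≥ 67.5 and < 89 → Silver

Silver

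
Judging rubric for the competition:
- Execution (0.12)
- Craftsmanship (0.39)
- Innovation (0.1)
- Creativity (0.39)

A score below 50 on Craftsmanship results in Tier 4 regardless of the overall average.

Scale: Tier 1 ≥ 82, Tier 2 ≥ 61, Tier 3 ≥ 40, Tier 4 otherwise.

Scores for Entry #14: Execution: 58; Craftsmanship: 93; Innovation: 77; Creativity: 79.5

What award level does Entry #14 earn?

Craftsmanship score 93 ≥ 50: minimum met.
Weighted total:
  Execution 58 × 0.12 = 6.96
  Craftsmanship 93 × 0.39 = 36.27
  Innovation 77 × 0.1 = 7.7
  Creativity 79.5 × 0.39 = 31.005
Sum = 81.935
81.935 is ≥ 61 and < 82 → Tier 2

Tier 2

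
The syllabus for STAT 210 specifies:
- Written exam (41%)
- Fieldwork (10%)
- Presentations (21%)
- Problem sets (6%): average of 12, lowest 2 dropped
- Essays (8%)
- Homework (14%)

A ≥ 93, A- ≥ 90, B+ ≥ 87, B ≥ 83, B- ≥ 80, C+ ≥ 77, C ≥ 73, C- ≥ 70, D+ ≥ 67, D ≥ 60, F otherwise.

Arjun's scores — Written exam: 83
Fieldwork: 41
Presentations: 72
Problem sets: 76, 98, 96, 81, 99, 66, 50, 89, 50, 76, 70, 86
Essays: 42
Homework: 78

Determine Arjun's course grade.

C-

Problem sets: drop 50, 50 → average of remaining 10 = 837/10 = 83.7
Weighted total:
  Written exam 83 × 0.41 = 34.03
  Fieldwork 41 × 0.1 = 4.1
  Presentations 72 × 0.21 = 15.12
  Problem sets 83.7 × 0.06 = 5.022
  Essays 42 × 0.08 = 3.36
  Homework 78 × 0.14 = 10.92
Sum = 72.552
72.552 is ≥ 70 and < 73 → C-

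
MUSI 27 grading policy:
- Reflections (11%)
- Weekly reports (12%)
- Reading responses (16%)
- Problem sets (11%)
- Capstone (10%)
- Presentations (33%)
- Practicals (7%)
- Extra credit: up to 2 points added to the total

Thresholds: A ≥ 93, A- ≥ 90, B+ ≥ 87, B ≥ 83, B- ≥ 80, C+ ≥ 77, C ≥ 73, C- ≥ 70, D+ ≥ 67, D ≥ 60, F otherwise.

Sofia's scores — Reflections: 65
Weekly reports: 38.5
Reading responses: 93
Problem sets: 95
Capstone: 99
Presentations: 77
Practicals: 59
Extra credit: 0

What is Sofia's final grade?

C

Weighted total:
  Reflections 65 × 0.11 = 7.15
  Weekly reports 38.5 × 0.12 = 4.62
  Reading responses 93 × 0.16 = 14.88
  Problem sets 95 × 0.11 = 10.45
  Capstone 99 × 0.1 = 9.9
  Presentations 77 × 0.33 = 25.41
  Practicals 59 × 0.07 = 4.13
Sum = 76.54
Extra credit: 76.54 + 0 = 76.54
76.54 is ≥ 73 and < 77 → C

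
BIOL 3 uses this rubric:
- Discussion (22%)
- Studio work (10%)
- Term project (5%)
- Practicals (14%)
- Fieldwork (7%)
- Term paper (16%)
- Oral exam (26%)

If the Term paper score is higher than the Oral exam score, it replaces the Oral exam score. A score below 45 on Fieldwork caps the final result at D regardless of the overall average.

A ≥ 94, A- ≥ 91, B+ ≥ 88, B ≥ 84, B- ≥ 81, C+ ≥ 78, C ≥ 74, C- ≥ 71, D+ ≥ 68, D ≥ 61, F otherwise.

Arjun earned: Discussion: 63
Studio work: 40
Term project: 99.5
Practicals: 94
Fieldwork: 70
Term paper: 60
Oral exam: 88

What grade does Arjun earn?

C-

Term paper (60) ≤ Oral exam (88), so Oral exam stays at 88.
Fieldwork score 70 ≥ 45: minimum met.
Weighted total:
  Discussion 63 × 0.22 = 13.86
  Studio work 40 × 0.1 = 4
  Term project 99.5 × 0.05 = 4.975
  Practicals 94 × 0.14 = 13.16
  Fieldwork 70 × 0.07 = 4.9
  Term paper 60 × 0.16 = 9.6
  Oral exam 88 × 0.26 = 22.88
Sum = 73.375
73.375 is ≥ 71 and < 74 → C-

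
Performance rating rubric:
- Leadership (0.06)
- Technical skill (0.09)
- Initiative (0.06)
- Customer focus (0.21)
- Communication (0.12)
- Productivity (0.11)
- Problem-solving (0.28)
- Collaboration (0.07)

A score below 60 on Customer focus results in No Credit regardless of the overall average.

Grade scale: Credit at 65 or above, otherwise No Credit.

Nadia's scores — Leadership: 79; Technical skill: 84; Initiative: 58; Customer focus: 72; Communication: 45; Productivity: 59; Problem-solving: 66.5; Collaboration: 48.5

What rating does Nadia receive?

No Credit

Customer focus score 72 ≥ 60: minimum met.
Weighted total:
  Leadership 79 × 0.06 = 4.74
  Technical skill 84 × 0.09 = 7.56
  Initiative 58 × 0.06 = 3.48
  Customer focus 72 × 0.21 = 15.12
  Communication 45 × 0.12 = 5.4
  Productivity 59 × 0.11 = 6.49
  Problem-solving 66.5 × 0.28 = 18.62
  Collaboration 48.5 × 0.07 = 3.395
Sum = 64.805
64.805 < 65 → No Credit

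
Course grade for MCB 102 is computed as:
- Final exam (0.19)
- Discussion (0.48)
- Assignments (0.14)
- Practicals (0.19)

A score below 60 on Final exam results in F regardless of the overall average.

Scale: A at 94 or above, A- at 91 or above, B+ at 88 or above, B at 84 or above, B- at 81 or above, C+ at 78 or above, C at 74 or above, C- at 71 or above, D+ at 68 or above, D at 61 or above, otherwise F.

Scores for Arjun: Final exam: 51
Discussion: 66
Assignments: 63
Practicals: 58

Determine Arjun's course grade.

Final exam score 51 < 60: minimum not met.
Weighted total:
  Final exam 51 × 0.19 = 9.69
  Discussion 66 × 0.48 = 31.68
  Assignments 63 × 0.14 = 8.82
  Practicals 58 × 0.19 = 11.02
Sum = 61.21
Because the Final exam minimum was not met, the result is F.

F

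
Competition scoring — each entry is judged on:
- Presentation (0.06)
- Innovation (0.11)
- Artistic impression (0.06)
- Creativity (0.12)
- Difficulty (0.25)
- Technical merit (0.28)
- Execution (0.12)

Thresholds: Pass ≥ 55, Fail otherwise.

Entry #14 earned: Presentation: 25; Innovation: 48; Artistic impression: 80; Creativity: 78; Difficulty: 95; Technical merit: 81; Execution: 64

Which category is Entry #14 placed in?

Pass

Weighted total:
  Presentation 25 × 0.06 = 1.5
  Innovation 48 × 0.11 = 5.28
  Artistic impression 80 × 0.06 = 4.8
  Creativity 78 × 0.12 = 9.36
  Difficulty 95 × 0.25 = 23.75
  Technical merit 81 × 0.28 = 22.68
  Execution 64 × 0.12 = 7.68
Sum = 75.05
75.05 ≥ 55 → Pass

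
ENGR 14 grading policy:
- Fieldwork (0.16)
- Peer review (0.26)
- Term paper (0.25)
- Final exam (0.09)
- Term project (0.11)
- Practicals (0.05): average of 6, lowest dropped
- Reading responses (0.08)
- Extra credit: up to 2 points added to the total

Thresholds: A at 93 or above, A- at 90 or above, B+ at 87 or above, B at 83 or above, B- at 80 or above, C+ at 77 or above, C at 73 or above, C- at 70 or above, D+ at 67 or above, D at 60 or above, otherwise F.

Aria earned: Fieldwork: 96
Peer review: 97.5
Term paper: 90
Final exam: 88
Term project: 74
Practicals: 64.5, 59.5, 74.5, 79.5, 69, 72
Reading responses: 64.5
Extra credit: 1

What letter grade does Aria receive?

Practicals: drop 59.5 → average of remaining 5 = 359.5/5 = 71.9
Weighted total:
  Fieldwork 96 × 0.16 = 15.36
  Peer review 97.5 × 0.26 = 25.35
  Term paper 90 × 0.25 = 22.5
  Final exam 88 × 0.09 = 7.92
  Term project 74 × 0.11 = 8.14
  Practicals 71.9 × 0.05 = 3.595
  Reading responses 64.5 × 0.08 = 5.16
Sum = 88.025
Extra credit: 88.025 + 1 = 89.025
89.025 is ≥ 87 and < 90 → B+

B+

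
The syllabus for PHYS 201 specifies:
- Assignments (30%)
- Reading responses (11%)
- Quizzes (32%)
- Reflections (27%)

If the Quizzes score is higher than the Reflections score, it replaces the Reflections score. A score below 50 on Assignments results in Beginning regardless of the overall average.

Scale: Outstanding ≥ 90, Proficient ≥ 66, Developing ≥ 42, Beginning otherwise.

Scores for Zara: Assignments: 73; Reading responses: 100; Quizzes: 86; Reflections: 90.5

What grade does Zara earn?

Quizzes (86) ≤ Reflections (90.5), so Reflections stays at 90.5.
Assignments score 73 ≥ 50: minimum met.
Weighted total:
  Assignments 73 × 0.3 = 21.9
  Reading responses 100 × 0.11 = 11
  Quizzes 86 × 0.32 = 27.52
  Reflections 90.5 × 0.27 = 24.435
Sum = 84.855
84.855 is ≥ 66 and < 90 → Proficient

Proficient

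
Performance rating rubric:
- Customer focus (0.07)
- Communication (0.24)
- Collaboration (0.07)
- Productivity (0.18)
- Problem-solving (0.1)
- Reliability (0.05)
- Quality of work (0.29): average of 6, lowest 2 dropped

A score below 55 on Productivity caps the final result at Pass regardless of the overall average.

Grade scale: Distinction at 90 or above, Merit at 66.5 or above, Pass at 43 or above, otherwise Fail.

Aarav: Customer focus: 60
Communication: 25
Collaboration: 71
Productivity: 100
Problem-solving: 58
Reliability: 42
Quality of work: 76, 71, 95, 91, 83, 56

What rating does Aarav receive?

Quality of work: drop 56, 71 → average of remaining 4 = 345/4 = 86.25
Productivity score 100 ≥ 55: minimum met.
Weighted total:
  Customer focus 60 × 0.07 = 4.2
  Communication 25 × 0.24 = 6
  Collaboration 71 × 0.07 = 4.97
  Productivity 100 × 0.18 = 18
  Problem-solving 58 × 0.1 = 5.8
  Reliability 42 × 0.05 = 2.1
  Quality of work 86.25 × 0.29 = 25.0125
Sum = 66.0825
66.0825 is ≥ 43 and < 66.5 → Pass

Pass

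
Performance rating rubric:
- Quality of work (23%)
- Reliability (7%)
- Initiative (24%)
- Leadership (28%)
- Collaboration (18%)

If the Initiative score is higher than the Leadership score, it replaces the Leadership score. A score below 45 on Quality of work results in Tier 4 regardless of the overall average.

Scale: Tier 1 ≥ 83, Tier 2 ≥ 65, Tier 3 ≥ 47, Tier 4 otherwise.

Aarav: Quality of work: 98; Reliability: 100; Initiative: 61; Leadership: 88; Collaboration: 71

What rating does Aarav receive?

Tier 2

Initiative (61) ≤ Leadership (88), so Leadership stays at 88.
Quality of work score 98 ≥ 45: minimum met.
Weighted total:
  Quality of work 98 × 0.23 = 22.54
  Reliability 100 × 0.07 = 7
  Initiative 61 × 0.24 = 14.64
  Leadership 88 × 0.28 = 24.64
  Collaboration 71 × 0.18 = 12.78
Sum = 81.6
81.6 is ≥ 65 and < 83 → Tier 2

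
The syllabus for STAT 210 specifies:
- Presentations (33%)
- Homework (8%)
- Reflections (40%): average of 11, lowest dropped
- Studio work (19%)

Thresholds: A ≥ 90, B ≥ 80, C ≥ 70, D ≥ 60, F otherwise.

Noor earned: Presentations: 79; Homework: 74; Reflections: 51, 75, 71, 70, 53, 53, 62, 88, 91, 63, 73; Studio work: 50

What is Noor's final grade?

D

Reflections: drop 51 → average of remaining 10 = 699/10 = 69.9
Weighted total:
  Presentations 79 × 0.33 = 26.07
  Homework 74 × 0.08 = 5.92
  Reflections 69.9 × 0.4 = 27.96
  Studio work 50 × 0.19 = 9.5
Sum = 69.45
69.45 is ≥ 60 and < 70 → D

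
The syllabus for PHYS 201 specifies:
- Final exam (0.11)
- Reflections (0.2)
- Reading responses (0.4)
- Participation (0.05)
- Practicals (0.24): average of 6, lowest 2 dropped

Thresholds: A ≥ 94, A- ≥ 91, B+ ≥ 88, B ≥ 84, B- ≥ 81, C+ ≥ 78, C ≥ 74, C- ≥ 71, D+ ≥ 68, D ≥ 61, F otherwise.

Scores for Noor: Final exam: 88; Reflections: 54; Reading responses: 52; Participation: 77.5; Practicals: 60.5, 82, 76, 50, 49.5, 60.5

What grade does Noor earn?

D

Practicals: drop 49.5, 50 → average of remaining 4 = 279/4 = 69.75
Weighted total:
  Final exam 88 × 0.11 = 9.68
  Reflections 54 × 0.2 = 10.8
  Reading responses 52 × 0.4 = 20.8
  Participation 77.5 × 0.05 = 3.875
  Practicals 69.75 × 0.24 = 16.74
Sum = 61.895
61.895 is ≥ 61 and < 68 → D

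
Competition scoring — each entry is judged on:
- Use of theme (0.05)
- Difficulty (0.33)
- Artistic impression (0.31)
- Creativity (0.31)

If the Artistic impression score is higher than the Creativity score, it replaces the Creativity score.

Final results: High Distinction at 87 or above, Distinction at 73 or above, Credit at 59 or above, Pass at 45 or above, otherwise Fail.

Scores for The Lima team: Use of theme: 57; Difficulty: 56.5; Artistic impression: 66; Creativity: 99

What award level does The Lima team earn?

Credit

Artistic impression (66) ≤ Creativity (99), so Creativity stays at 99.
Weighted total:
  Use of theme 57 × 0.05 = 2.85
  Difficulty 56.5 × 0.33 = 18.645
  Artistic impression 66 × 0.31 = 20.46
  Creativity 99 × 0.31 = 30.69
Sum = 72.645
72.645 is ≥ 59 and < 73 → Credit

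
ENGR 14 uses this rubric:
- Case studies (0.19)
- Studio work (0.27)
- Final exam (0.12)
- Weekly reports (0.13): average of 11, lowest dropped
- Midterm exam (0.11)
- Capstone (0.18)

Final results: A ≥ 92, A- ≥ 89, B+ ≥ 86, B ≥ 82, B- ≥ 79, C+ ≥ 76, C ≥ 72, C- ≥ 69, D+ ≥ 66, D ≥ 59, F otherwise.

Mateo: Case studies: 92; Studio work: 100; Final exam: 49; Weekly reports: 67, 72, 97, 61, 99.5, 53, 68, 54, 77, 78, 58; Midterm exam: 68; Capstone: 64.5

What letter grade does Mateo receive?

C+

Weekly reports: drop 53 → average of remaining 10 = 731.5/10 = 73.15
Weighted total:
  Case studies 92 × 0.19 = 17.48
  Studio work 100 × 0.27 = 27
  Final exam 49 × 0.12 = 5.88
  Weekly reports 73.15 × 0.13 = 9.5095
  Midterm exam 68 × 0.11 = 7.48
  Capstone 64.5 × 0.18 = 11.61
Sum = 78.9595
78.9595 is ≥ 76 and < 79 → C+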